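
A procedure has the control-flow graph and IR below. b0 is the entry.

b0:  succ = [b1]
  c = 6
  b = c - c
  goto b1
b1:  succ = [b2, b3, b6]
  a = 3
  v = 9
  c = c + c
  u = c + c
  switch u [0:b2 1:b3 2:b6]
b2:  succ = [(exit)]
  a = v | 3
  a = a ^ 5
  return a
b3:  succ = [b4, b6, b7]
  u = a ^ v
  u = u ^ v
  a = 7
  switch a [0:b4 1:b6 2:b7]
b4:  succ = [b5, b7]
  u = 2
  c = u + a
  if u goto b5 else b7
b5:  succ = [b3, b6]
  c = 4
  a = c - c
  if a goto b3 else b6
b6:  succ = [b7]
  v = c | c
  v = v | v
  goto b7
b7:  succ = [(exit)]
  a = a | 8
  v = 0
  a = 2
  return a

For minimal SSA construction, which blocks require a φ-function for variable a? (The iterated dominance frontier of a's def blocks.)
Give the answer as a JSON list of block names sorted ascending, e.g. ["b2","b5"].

Answer: ["b3", "b6", "b7"]

Analysis:
idom tree: b1←b0 b2←b1 b3←b1 b4←b3 b5←b4 b6←b1 b7←b1
Dom∩ at merges:
  b3: preds {b1,b5}: {b0,b1} ∩ {b0,b1,b3,b4,b5} = {b0,b1}; idom=b1
  b6: preds {b1,b3,b5}: {b0,b1} ∩ {b0,b1,b3} ∩ {b0,b1,b3,b4,b5} = {b0,b1}; idom=b1
  b7: preds {b3,b4,b6}: {b0,b1,b3} ∩ {b0,b1,b3,b4} ∩ {b0,b1,b6} = {b0,b1}; idom=b1

Frontier:
  join b3 pred b1: · stop@b1
  join b3 pred b5: b5→b4→b3 stop@b1
  join b6 pred b1: · stop@b1
  join b6 pred b3: b3 stop@b1
  join b6 pred b5: b5→b4→b3 stop@b1
  join b7 pred b3: b3 stop@b1
  join b7 pred b4: b4→b3 stop@b1
  join b7 pred b6: b6 stop@b1
  b0 → ∅
  b1 → ∅
  b2 → ∅
  b3 → {b3,b6,b7}
  b4 → {b3,b6,b7}
  b5 → {b3,b6}
  b6 → {b7}
  b7 → ∅

φ for a: defs {b1,b2,b3,b5,b7}
  DF⁺ = {b3,b6,b7}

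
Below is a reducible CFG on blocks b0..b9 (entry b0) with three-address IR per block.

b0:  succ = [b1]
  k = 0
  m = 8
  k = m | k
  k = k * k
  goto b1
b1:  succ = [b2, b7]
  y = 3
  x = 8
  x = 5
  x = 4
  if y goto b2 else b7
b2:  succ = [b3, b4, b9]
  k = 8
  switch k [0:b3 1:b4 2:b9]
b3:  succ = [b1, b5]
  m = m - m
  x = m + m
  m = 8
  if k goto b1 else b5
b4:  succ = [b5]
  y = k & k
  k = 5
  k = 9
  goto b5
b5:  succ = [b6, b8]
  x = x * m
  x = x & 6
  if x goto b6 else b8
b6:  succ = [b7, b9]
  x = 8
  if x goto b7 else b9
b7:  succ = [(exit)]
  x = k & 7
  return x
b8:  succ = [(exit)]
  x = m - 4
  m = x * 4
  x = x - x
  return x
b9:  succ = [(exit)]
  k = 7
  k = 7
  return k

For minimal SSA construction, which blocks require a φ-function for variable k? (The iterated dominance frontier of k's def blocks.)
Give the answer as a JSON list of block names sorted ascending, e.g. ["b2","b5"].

Answer: ["b1", "b5", "b7", "b9"]

Working:
idom tree: b1←b0 b2←b1 b3←b2 b4←b2 b5←b2 b6←b5 b7←b1 b8←b5 b9←b2
Dom∩ at merges:
  b1: preds {b0,b3}: {b0} ∩ {b0,b1,b2,b3} = {b0}; idom=b0
  b5: preds {b3,b4}: {b0,b1,b2,b3} ∩ {b0,b1,b2,b4} = {b0,b1,b2}; idom=b2
  b7: preds {b1,b6}: {b0,b1} ∩ {b0,b1,b2,b5,b6} = {b0,b1}; idom=b1
  b9: preds {b2,b6}: {b0,b1,b2} ∩ {b0,b1,b2,b5,b6} = {b0,b1,b2}; idom=b2

DF derivation:
  b1←b0: walk · to b0
  b1←b3: walk b3→b2→b1 to b0
  b5←b3: walk b3 to b2
  b5←b4: walk b4 to b2
  b7←b1: walk · to b1
  b7←b6: walk b6→b5→b2 to b1
  b9←b2: walk · to b2
  b9←b6: walk b6→b5 to b2
  DF(b0)=∅
  DF(b1)={b1}
  DF(b2)={b1,b7}
  DF(b3)={b1,b5}
  DF(b4)={b5}
  DF(b5)={b7,b9}
  DF(b6)={b7,b9}
  DF(b7)=∅
  DF(b8)=∅
  DF(b9)=∅

φ for k: defs {b0,b2,b4,b9}
  DF⁺ = {b1,b5,b7,b9}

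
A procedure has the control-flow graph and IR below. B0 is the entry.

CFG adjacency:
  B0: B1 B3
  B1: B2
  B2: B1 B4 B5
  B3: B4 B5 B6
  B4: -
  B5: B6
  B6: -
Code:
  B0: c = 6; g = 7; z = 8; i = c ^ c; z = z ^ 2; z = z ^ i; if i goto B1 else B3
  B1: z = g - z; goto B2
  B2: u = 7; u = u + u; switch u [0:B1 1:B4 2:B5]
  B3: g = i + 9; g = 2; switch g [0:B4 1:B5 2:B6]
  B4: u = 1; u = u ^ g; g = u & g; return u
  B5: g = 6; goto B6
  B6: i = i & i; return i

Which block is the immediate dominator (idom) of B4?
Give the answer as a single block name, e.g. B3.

Answer: B0

Derivation:
idom tree: B1←B0 B2←B1 B3←B0 B4←B0 B5←B0 B6←B0
Dom∩ at merges:
  B1: preds {B0,B2}: {B0} ∩ {B0,B1,B2} = {B0}; idom=B0
  B4: preds {B2,B3}: {B0,B1,B2} ∩ {B0,B3} = {B0}; idom=B0
  B5: preds {B2,B3}: {B0,B1,B2} ∩ {B0,B3} = {B0}; idom=B0
  B6: preds {B3,B5}: {B0,B3} ∩ {B0,B5} = {B0}; idom=B0

idom(B4) = B0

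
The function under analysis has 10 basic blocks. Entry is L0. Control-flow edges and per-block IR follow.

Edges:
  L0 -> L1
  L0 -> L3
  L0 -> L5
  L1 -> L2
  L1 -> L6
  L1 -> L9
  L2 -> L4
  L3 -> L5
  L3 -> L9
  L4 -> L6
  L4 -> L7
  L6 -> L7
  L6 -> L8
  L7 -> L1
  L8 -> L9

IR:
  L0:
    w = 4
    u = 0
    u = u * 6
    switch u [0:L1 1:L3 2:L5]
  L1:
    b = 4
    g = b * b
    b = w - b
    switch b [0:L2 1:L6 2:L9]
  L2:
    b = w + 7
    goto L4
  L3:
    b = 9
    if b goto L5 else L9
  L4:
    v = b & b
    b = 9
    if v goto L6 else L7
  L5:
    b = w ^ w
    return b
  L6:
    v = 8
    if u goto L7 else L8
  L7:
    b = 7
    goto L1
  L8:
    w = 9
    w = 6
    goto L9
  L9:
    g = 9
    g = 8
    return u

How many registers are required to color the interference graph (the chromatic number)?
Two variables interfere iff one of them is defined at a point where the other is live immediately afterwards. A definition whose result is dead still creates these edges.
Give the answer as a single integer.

Answer: 4

Analysis:
Per-block:
  L0: def={u,w} ue=∅
  L1: def={b,g} ue={w}
  L2: def={b} ue={w}
  L3: def={b} ue=∅
  L4: def={b,v} ue={b}
  L5: def={b} ue={w}
  L6: def={v} ue={u}
  L7: def={b} ue=∅
  L8: def={w} ue=∅
  L9: def={g} ue={u}

Backward fixpoint:
  live L0: ∅→{u,w}
  live L1: {u,w}→{u,w}
  live L2: {u,w}→{b,u,w}
  live L3: {u,w}→{u,w}
  live L4: {b,u,w}→{u,w}
  live L5: {w}→∅
  live L6: {u,w}→{u,w}
  live L7: {u,w}→{u,w}
  live L8: {u}→{u}
  live L9: {u}→∅

Conflict graph:
  b — {g,u,v,w}
  g — {b,u,w}
  u — {b,g,v,w}
  v — {b,u,w}
  w — {b,g,u,v}

Registers:
  lower bound: {b,g,u,w} mutually conflict ⇒ χ ≥ 4
  assign b→r0 g→r3 u→r1 v→r3 w→r2 — no edge inside a register ⇒ χ ≤ 4
  χ = 4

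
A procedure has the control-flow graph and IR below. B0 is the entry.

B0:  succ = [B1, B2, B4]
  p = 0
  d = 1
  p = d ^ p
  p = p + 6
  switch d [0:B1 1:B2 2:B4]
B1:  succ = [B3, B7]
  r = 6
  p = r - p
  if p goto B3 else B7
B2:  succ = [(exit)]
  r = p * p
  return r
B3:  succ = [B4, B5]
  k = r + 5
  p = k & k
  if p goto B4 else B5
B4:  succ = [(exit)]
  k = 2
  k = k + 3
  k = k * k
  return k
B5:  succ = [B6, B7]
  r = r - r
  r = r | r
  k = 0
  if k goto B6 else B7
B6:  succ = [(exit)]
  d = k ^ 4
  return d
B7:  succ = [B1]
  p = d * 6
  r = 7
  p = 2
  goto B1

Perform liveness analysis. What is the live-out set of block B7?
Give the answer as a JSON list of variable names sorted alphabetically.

Answer: ["d", "p"]

Working:
Block summaries:
  B0: {d,p} / ∅
  B1: {p,r} / {p}
  B2: {r} / {p}
  B3: {k,p} / {r}
  B4: {k} / ∅
  B5: {k,r} / {r}
  B6: {d} / {k}
  B7: {p,r} / {d}

Liveness:
  B0 li=∅ lo={d,p}
  B1 li={d,p} lo={d,r}
  B2 li={p} lo=∅
  B3 li={d,r} lo={d,r}
  B4 li=∅ lo=∅
  B5 li={d,r} lo={d,k}
  B6 li={k} lo=∅
  B7 li={d} lo={d,p}

live-out(B7) = ["d", "p"]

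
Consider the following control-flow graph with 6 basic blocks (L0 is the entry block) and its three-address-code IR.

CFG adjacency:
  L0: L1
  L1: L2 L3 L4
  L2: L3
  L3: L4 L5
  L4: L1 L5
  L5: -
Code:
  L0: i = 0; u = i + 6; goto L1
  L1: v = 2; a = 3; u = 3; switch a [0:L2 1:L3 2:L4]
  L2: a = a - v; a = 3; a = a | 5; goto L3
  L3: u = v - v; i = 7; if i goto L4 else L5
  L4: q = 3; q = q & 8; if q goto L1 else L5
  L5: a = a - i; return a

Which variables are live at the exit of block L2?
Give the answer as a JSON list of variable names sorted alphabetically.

Answer: ["a", "v"]

Working:
Block summaries:
  L0: {i,u} / ∅
  L1: {a,u,v} / ∅
  L2: {a} / {a,v}
  L3: {i,u} / {v}
  L4: {q} / ∅
  L5: {a} / {a,i}

Live sets:
  live L0: ∅→{i}
  live L1: {i}→{a,i,v}
  live L2: {a,v}→{a,v}
  live L3: {a,v}→{a,i}
  live L4: {a,i}→{a,i}
  live L5: {a,i}→∅

live-out(L2) = ["a", "v"]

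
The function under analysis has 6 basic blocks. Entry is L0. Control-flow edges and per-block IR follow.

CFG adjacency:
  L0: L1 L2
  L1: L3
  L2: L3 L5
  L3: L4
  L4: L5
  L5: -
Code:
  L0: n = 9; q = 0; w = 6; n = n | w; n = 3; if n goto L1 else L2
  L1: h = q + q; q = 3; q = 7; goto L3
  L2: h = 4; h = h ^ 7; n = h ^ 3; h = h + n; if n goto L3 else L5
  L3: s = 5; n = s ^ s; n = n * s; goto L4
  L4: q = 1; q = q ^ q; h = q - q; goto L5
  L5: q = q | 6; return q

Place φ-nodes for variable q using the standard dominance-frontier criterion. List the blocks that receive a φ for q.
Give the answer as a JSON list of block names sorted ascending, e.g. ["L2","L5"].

Answer: ["L3", "L5"]

Analysis:
idom tree: L1←L0 L2←L0 L3←L0 L4←L3 L5←L0
Dom at joins:
  L3: preds {L1,L2}: {L0,L1} ∩ {L0,L2} = {L0}; idom=L0
  L5: preds {L2,L4}: {L0,L2} ∩ {L0,L3,L4} = {L0}; idom=L0

Frontier:
  L3←L1: walk L1 to L0
  L3←L2: walk L2 to L0
  L5←L2: walk L2 to L0
  L5←L4: walk L4→L3 to L0
  DF(L0)=∅
  DF(L1)={L3}
  DF(L2)={L3,L5}
  DF(L3)={L5}
  DF(L4)={L5}
  DF(L5)=∅

φ for q: defs {L0,L1,L4,L5}
  DF⁺ = {L3,L5}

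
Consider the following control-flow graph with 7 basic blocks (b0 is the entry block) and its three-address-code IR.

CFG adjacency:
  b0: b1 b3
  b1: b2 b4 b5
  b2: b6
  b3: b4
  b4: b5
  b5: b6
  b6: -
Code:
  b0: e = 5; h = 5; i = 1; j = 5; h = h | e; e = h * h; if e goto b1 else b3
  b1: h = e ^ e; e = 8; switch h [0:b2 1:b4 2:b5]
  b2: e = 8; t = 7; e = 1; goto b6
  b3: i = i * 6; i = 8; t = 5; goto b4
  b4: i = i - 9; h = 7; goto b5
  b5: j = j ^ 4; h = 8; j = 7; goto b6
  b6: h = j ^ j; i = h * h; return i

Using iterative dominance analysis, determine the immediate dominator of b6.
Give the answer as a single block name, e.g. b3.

Answer: b0

Derivation:
idom tree: b1←b0 b2←b1 b3←b0 b4←b0 b5←b0 b6←b0
Join-block Dom:
  b4: preds {b1,b3}: {b0,b1} ∩ {b0,b3} = {b0}; idom=b0
  b5: preds {b1,b4}: {b0,b1} ∩ {b0,b4} = {b0}; idom=b0
  b6: preds {b2,b5}: {b0,b1,b2} ∩ {b0,b5} = {b0}; idom=b0

idom(b6) = b0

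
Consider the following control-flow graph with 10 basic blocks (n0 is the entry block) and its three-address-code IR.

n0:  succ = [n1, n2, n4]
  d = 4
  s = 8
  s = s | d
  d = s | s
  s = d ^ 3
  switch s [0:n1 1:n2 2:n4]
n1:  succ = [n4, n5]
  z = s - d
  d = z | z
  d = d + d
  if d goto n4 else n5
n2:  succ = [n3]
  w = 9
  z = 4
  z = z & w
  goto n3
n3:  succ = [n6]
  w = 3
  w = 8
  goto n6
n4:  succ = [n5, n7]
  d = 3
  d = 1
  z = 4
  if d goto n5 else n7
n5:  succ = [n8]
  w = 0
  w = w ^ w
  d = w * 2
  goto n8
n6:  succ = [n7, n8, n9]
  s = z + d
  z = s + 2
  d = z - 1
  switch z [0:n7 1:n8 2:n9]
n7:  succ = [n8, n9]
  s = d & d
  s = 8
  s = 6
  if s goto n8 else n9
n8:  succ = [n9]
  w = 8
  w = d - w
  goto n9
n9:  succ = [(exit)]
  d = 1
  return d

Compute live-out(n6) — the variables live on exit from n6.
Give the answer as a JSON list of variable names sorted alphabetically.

def/use:
  n0: def={d,s} ue=∅
  n1: def={d,z} ue={d,s}
  n2: def={w,z} ue=∅
  n3: def={w} ue=∅
  n4: def={d,z} ue=∅
  n5: def={d,w} ue=∅
  n6: def={d,s,z} ue={d,z}
  n7: def={s} ue={d}
  n8: def={w} ue={d}
  n9: def={d} ue=∅

Live sets:
  n0: in=∅ out={d,s}
  n1: in={d,s} out=∅
  n2: in={d} out={d,z}
  n3: in={d,z} out={d,z}
  n4: in=∅ out={d}
  n5: in=∅ out={d}
  n6: in={d,z} out={d}
  n7: in={d} out={d}
  n8: in={d} out=∅
  n9: in=∅ out=∅

live-out(n6) = ["d"]

Answer: ["d"]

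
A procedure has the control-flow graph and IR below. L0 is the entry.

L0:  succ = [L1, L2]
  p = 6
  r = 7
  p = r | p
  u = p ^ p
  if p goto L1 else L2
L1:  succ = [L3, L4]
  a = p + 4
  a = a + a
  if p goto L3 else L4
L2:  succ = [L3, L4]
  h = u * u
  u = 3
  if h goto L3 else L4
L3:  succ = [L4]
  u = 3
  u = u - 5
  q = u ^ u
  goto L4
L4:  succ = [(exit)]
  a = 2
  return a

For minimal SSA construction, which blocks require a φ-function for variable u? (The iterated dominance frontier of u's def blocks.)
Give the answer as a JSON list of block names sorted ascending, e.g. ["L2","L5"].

Answer: ["L3", "L4"]

Analysis:
idom tree: L1←L0 L2←L0 L3←L0 L4←L0
Join-block Dom:
  L3: preds {L1,L2}: {L0,L1} ∩ {L0,L2} = {L0}; idom=L0
  L4: preds {L1,L2,L3}: {L0,L1} ∩ {L0,L2} ∩ {L0,L3} = {L0}; idom=L0

Frontier:
  join L3 pred L1: L1 stop@L0
  join L3 pred L2: L2 stop@L0
  join L4 pred L1: L1 stop@L0
  join L4 pred L2: L2 stop@L0
  join L4 pred L3: L3 stop@L0
  L0 → ∅
  L1 → {L3,L4}
  L2 → {L3,L4}
  L3 → {L4}
  L4 → ∅

φ for u: defs {L0,L2,L3}
  DF⁺ = {L3,L4}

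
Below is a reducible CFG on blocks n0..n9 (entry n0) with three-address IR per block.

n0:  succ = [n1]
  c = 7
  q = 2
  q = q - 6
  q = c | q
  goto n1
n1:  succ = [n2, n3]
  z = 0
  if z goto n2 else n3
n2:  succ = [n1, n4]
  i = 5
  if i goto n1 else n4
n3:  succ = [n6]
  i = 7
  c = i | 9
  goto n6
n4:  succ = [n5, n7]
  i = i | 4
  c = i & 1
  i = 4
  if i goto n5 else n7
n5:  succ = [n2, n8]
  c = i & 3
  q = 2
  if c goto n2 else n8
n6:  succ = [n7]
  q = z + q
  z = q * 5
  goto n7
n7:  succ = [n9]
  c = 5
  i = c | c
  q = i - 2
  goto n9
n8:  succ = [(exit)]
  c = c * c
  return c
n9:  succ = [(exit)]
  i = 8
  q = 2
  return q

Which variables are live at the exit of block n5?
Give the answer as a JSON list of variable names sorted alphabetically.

Per-block:
  n0: def={c,q} ue=∅
  n1: def={z} ue=∅
  n2: def={i} ue=∅
  n3: def={c,i} ue=∅
  n4: def={c,i} ue={i}
  n5: def={c,q} ue={i}
  n6: def={q,z} ue={q,z}
  n7: def={c,i,q} ue=∅
  n8: def={c} ue={c}
  n9: def={i,q} ue=∅

Liveness:
  live n0: ∅→{q}
  live n1: {q}→{q,z}
  live n2: {q}→{i,q}
  live n3: {q,z}→{q,z}
  live n4: {i}→{i}
  live n5: {i}→{c,q}
  live n6: {q,z}→∅
  live n7: ∅→∅
  live n8: {c}→∅
  live n9: ∅→∅

live-out(n5) = ["c", "q"]

Answer: ["c", "q"]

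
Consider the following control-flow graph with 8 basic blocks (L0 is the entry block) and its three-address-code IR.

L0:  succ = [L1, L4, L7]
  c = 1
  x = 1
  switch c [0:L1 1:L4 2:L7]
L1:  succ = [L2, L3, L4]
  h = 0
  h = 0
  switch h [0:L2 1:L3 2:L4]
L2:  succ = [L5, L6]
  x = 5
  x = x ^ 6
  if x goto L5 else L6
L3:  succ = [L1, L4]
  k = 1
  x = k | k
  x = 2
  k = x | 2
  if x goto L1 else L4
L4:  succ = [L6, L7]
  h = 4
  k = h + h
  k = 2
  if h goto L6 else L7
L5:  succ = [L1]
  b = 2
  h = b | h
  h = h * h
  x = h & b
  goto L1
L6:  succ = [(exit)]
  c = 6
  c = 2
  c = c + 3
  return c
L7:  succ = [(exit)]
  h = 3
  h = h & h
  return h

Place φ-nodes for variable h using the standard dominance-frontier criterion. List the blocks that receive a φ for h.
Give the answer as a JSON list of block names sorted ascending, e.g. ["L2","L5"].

Answer: ["L1", "L4", "L6", "L7"]

Derivation:
idom tree: L1←L0 L2←L1 L3←L1 L4←L0 L5←L2 L6←L0 L7←L0
Dom∩ at merges:
  L1: preds {L0,L3,L5}: {L0} ∩ {L0,L1,L3} ∩ {L0,L1,L2,L5} = {L0}; idom=L0
  L4: preds {L0,L1,L3}: {L0} ∩ {L0,L1} ∩ {L0,L1,L3} = {L0}; idom=L0
  L6: preds {L2,L4}: {L0,L1,L2} ∩ {L0,L4} = {L0}; idom=L0
  L7: preds {L0,L4}: {L0} ∩ {L0,L4} = {L0}; idom=L0

DF derivation:
  join L1 pred L0: · stop@L0
  join L1 pred L3: L3→L1 stop@L0
  join L1 pred L5: L5→L2→L1 stop@L0
  join L4 pred L0: · stop@L0
  join L4 pred L1: L1 stop@L0
  join L4 pred L3: L3→L1 stop@L0
  join L6 pred L2: L2→L1 stop@L0
  join L6 pred L4: L4 stop@L0
  join L7 pred L0: · stop@L0
  join L7 pred L4: L4 stop@L0
  L0 → ∅
  L1 → {L1,L4,L6}
  L2 → {L1,L6}
  L3 → {L1,L4}
  L4 → {L6,L7}
  L5 → {L1}
  L6 → ∅
  L7 → ∅

φ for h: defs {L1,L4,L5,L7}
  DF⁺ = {L1,L4,L6,L7}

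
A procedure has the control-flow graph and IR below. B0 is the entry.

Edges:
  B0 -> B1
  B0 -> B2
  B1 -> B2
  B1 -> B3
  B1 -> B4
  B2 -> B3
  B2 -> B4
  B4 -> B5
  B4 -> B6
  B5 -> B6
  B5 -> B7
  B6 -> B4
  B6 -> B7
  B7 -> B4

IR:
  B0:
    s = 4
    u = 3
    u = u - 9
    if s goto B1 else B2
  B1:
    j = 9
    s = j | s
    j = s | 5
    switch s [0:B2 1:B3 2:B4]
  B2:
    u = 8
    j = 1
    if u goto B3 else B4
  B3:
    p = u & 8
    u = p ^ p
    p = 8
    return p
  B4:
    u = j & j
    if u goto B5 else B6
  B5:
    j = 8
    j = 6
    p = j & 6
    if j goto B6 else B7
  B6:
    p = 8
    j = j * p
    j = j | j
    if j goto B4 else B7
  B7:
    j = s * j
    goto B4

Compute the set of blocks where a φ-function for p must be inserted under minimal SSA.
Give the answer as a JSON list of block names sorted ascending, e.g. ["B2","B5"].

idom tree: B1←B0 B2←B0 B3←B0 B4←B0 B5←B4 B6←B4 B7←B4
Join-block Dom:
  B2: preds {B0,B1}: {B0} ∩ {B0,B1} = {B0}; idom=B0
  B3: preds {B1,B2}: {B0,B1} ∩ {B0,B2} = {B0}; idom=B0
  B4: preds {B1,B2,B6,B7}: {B0,B1} ∩ {B0,B2} ∩ {B0,B4,B6} ∩ {B0,B4,B7} = {B0}; idom=B0
  B6: preds {B4,B5}: {B0,B4} ∩ {B0,B4,B5} = {B0,B4}; idom=B4
  B7: preds {B5,B6}: {B0,B4,B5} ∩ {B0,B4,B6} = {B0,B4}; idom=B4

DF walk-up:
  join B2 pred B0: · stop@B0
  join B2 pred B1: B1 stop@B0
  join B3 pred B1: B1 stop@B0
  join B3 pred B2: B2 stop@B0
  join B4 pred B1: B1 stop@B0
  join B4 pred B2: B2 stop@B0
  join B4 pred B6: B6→B4 stop@B0
  join B4 pred B7: B7→B4 stop@B0
  join B6 pred B4: · stop@B4
  join B6 pred B5: B5 stop@B4
  join B7 pred B5: B5 stop@B4
  join B7 pred B6: B6 stop@B4
  B0: DF=∅
  B1: DF={B2,B3,B4}
  B2: DF={B3,B4}
  B3: DF=∅
  B4: DF={B4}
  B5: DF={B6,B7}
  B6: DF={B4,B7}
  B7: DF={B4}

φ for p: defs {B3,B5,B6}
  DF⁺ = {B4,B6,B7}

Answer: ["B4", "B6", "B7"]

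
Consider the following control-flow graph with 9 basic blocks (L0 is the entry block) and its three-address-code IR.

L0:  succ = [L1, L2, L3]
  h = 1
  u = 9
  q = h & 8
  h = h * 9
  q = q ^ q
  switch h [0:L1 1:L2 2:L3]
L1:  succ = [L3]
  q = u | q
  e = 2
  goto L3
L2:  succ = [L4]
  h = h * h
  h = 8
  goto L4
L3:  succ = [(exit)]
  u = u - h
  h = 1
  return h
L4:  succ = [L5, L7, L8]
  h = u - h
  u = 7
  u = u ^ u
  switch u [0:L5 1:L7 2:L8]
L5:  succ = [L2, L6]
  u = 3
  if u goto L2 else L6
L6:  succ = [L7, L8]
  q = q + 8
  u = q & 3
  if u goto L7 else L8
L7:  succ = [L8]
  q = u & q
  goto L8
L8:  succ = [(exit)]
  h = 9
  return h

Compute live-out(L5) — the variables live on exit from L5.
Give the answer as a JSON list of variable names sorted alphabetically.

def/use:
  L0: {h,q,u} / ∅
  L1: {e,q} / {q,u}
  L2: {h} / {h}
  L3: {h,u} / {h,u}
  L4: {h,u} / {h,u}
  L5: {u} / ∅
  L6: {q,u} / {q}
  L7: {q} / {q,u}
  L8: {h} / ∅

Backward fixpoint:
  L0: in=∅ out={h,q,u}
  L1: in={h,q,u} out={h,u}
  L2: in={h,q,u} out={h,q,u}
  L3: in={h,u} out=∅
  L4: in={h,q,u} out={h,q,u}
  L5: in={h,q} out={h,q,u}
  L6: in={q} out={q,u}
  L7: in={q,u} out=∅
  L8: in=∅ out=∅

live-out(L5) = ["h", "q", "u"]

Answer: ["h", "q", "u"]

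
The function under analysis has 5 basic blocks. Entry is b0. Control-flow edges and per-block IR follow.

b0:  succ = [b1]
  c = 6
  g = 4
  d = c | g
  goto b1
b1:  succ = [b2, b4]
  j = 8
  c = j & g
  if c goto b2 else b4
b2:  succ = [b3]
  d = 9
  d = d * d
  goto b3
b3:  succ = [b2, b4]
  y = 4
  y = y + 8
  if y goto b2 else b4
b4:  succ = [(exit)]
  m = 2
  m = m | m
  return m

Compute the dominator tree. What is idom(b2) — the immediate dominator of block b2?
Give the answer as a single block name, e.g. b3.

Answer: b1

Analysis:
idom tree: b1←b0 b2←b1 b3←b2 b4←b1
Dom at joins:
  b2: preds {b1,b3}: {b0,b1} ∩ {b0,b1,b2,b3} = {b0,b1}; idom=b1
  b4: preds {b1,b3}: {b0,b1} ∩ {b0,b1,b2,b3} = {b0,b1}; idom=b1

idom(b2) = b1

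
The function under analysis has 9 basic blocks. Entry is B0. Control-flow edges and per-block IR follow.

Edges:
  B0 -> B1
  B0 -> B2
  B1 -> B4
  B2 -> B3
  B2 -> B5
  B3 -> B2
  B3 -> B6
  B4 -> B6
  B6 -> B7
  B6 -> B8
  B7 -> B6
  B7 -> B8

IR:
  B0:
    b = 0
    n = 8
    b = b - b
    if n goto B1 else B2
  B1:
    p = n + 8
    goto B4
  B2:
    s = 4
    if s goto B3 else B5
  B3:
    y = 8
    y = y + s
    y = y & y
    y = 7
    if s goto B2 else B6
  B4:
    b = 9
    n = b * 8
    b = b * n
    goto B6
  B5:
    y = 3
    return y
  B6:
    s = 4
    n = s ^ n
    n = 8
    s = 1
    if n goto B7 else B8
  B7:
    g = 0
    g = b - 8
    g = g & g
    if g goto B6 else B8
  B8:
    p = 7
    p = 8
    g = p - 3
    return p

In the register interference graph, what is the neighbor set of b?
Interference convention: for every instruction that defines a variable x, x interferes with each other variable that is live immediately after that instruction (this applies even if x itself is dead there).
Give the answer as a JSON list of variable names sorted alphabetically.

Answer: ["g", "n", "s", "y"]

Derivation:
Per-block:
  B0 def {b,n} use ∅
  B1 def {p} use {n}
  B2 def {s} use ∅
  B3 def {y} use {s}
  B4 def {b,n} use ∅
  B5 def {y} use ∅
  B6 def {n,s} use {n}
  B7 def {g} use {b}
  B8 def {g,p} use ∅

Backward fixpoint:
  B0 li=∅ lo={b,n}
  B1 li={n} lo=∅
  B2 li={b,n} lo={b,n,s}
  B3 li={b,n,s} lo={b,n}
  B4 li=∅ lo={b,n}
  B5 li=∅ lo=∅
  B6 li={b,n} lo={b,n}
  B7 li={b,n} lo={b,n}
  B8 li=∅ lo=∅

Interference:
  b: {g,n,s,y}
  g: {b,n,p}
  n: {b,g,s,y}
  p: {g}
  s: {b,n,y}
  y: {b,n,s}

N(b) = ["g", "n", "s", "y"]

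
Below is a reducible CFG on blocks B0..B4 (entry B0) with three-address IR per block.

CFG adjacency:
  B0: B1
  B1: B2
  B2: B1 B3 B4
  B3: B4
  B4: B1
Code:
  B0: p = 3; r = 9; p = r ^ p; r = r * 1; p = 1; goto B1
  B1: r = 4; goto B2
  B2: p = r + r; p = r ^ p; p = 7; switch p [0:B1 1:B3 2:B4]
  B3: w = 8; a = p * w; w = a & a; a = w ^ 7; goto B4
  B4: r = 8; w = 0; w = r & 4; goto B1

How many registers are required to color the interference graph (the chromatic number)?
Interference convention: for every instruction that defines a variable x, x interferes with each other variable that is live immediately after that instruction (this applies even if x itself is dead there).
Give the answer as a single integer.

Answer: 3

Working:
Per-block:
  B0 def {p,r} use ∅
  B1 def {r} use ∅
  B2 def {p} use {r}
  B3 def {a,w} use {p}
  B4 def {r,w} use ∅

Backward fixpoint:
  B0: in=∅ out=∅
  B1: in=∅ out={r}
  B2: in={r} out={p}
  B3: in={p} out=∅
  B4: in=∅ out=∅

Interfere edges:
  a: ∅
  p: {r,w}
  r: {p,w}
  w: {p,r}

Registers:
  {p,r,w} pairwise interfere (3-clique) ⇒ χ ≥ 3
  3-colouring: c0={a,p}  c1={r}  c2={w}
  χ = 3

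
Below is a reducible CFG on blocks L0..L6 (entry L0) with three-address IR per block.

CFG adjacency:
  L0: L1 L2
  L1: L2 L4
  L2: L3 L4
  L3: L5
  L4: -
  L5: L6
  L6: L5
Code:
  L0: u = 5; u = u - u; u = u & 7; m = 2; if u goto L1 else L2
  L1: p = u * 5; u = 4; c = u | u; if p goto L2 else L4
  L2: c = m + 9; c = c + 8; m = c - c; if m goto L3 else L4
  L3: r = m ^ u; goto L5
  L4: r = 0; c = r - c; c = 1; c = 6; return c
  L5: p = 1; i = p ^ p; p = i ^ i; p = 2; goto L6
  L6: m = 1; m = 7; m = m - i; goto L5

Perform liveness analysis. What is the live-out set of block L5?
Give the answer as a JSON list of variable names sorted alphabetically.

Per-block:
  L0: def={m,u} ue=∅
  L1: def={c,p,u} ue={u}
  L2: def={c,m} ue={m}
  L3: def={r} ue={m,u}
  L4: def={c,r} ue={c}
  L5: def={i,p} ue=∅
  L6: def={m} ue={i}

Backward fixpoint:
  L0: in=∅ out={m,u}
  L1: in={m,u} out={c,m,u}
  L2: in={m,u} out={c,m,u}
  L3: in={m,u} out=∅
  L4: in={c} out=∅
  L5: in=∅ out={i}
  L6: in={i} out=∅

live-out(L5) = ["i"]

Answer: ["i"]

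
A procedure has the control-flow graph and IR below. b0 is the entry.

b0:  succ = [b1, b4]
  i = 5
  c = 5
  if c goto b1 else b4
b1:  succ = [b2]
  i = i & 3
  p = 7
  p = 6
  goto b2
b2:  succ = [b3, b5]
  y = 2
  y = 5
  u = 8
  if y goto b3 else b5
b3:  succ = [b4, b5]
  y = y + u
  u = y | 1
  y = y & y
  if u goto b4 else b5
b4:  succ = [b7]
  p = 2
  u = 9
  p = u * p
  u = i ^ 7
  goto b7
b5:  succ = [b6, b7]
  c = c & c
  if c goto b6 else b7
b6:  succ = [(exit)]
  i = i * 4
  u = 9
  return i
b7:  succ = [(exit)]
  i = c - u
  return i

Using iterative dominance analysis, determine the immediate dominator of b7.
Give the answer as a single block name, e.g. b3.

Answer: b0

Derivation:
idom tree: b1←b0 b2←b1 b3←b2 b4←b0 b5←b2 b6←b5 b7←b0
Dom∩ at merges:
  b4: preds {b0,b3}: {b0} ∩ {b0,b1,b2,b3} = {b0}; idom=b0
  b5: preds {b2,b3}: {b0,b1,b2} ∩ {b0,b1,b2,b3} = {b0,b1,b2}; idom=b2
  b7: preds {b4,b5}: {b0,b4} ∩ {b0,b1,b2,b5} = {b0}; idom=b0

idom(b7) = b0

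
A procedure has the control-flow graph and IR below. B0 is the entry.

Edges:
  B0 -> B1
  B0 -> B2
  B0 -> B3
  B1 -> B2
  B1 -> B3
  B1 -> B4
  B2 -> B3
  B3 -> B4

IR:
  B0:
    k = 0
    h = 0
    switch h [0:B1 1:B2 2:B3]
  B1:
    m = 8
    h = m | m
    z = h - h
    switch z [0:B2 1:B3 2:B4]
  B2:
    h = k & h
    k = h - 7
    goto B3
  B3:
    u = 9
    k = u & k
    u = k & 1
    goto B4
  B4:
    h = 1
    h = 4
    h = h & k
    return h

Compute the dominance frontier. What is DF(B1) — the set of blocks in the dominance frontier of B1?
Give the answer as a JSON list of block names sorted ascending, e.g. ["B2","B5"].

idom tree: B1←B0 B2←B0 B3←B0 B4←B0
Dom at joins:
  B2: preds {B0,B1}: {B0} ∩ {B0,B1} = {B0}; idom=B0
  B3: preds {B0,B1,B2}: {B0} ∩ {B0,B1} ∩ {B0,B2} = {B0}; idom=B0
  B4: preds {B1,B3}: {B0,B1} ∩ {B0,B3} = {B0}; idom=B0

Frontier:
  B2←B0: walk · to B0
  B2←B1: walk B1 to B0
  B3←B0: walk · to B0
  B3←B1: walk B1 to B0
  B3←B2: walk B2 to B0
  B4←B1: walk B1 to B0
  B4←B3: walk B3 to B0
  DF(B0)=∅
  DF(B1)={B2,B3,B4}
  DF(B2)={B3}
  DF(B3)={B4}
  DF(B4)=∅

DF(B1) = ["B2", "B3", "B4"]

Answer: ["B2", "B3", "B4"]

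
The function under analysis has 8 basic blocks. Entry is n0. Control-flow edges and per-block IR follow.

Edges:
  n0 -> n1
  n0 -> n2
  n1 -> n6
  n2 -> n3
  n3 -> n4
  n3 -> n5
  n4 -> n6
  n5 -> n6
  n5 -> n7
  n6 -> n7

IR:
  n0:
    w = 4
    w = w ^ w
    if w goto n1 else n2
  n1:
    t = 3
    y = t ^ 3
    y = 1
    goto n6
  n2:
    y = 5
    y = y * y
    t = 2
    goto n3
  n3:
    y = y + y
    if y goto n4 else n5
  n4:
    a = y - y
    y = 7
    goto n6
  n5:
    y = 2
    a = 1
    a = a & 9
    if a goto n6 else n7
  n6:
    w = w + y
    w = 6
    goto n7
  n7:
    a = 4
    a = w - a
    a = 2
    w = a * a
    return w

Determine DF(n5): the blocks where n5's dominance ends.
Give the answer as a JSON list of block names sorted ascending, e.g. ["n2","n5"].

idom tree: n1←n0 n2←n0 n3←n2 n4←n3 n5←n3 n6←n0 n7←n0
Join-block Dom:
  n6: preds {n1,n4,n5}: {n0,n1} ∩ {n0,n2,n3,n4} ∩ {n0,n2,n3,n5} = {n0}; idom=n0
  n7: preds {n5,n6}: {n0,n2,n3,n5} ∩ {n0,n6} = {n0}; idom=n0

DF derivation:
  join n6 pred n1: n1 stop@n0
  join n6 pred n4: n4→n3→n2 stop@n0
  join n6 pred n5: n5→n3→n2 stop@n0
  join n7 pred n5: n5→n3→n2 stop@n0
  join n7 pred n6: n6 stop@n0
  DF(n0)=∅
  DF(n1)={n6}
  DF(n2)={n6,n7}
  DF(n3)={n6,n7}
  DF(n4)={n6}
  DF(n5)={n6,n7}
  DF(n6)={n7}
  DF(n7)=∅

DF(n5) = ["n6", "n7"]

Answer: ["n6", "n7"]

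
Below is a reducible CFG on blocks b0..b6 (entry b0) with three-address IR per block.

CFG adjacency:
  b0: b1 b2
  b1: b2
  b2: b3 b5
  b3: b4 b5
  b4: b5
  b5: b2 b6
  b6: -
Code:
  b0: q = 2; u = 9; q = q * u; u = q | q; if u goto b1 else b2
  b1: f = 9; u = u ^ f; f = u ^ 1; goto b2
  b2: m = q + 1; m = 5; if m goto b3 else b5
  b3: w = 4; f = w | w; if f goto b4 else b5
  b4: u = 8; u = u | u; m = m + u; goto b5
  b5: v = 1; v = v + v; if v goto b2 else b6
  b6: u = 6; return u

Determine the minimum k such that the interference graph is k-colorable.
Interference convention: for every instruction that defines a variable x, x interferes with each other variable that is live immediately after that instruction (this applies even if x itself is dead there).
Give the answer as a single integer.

Answer: 4

Derivation:
Block summaries:
  b0: def={q,u} ue=∅
  b1: def={f,u} ue={u}
  b2: def={m} ue={q}
  b3: def={f,w} ue=∅
  b4: def={m,u} ue={m}
  b5: def={v} ue=∅
  b6: def={u} ue=∅

Backward fixpoint:
  b0: in=∅ out={q,u}
  b1: in={q,u} out={q}
  b2: in={q} out={m,q}
  b3: in={m,q} out={m,q}
  b4: in={m,q} out={q}
  b5: in={q} out={q}
  b6: in=∅ out=∅

Interference:
  f — {m,q,u}
  m — {f,q,u,w}
  q — {f,m,u,v,w}
  u — {f,m,q}
  v — {q}
  w — {m,q}

Colouring:
  {f,m,q,u} pairwise interfere (4-clique) ⇒ χ ≥ 4
  assign f→R2 m→R1 q→R0 u→R3 v→R1 w→R2 — no edge inside a register ⇒ χ ≤ 4
  χ = 4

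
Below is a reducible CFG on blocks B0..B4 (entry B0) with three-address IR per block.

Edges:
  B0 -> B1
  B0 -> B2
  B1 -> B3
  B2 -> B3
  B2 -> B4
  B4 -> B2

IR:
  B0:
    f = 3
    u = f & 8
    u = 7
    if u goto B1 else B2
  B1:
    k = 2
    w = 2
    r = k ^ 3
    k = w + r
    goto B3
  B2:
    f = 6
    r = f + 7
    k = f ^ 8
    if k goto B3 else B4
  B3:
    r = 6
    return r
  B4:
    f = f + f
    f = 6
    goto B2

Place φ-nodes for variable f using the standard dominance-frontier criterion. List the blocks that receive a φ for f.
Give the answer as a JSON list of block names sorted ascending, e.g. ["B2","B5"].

idom tree: B1←B0 B2←B0 B3←B0 B4←B2
Join-block Dom:
  B2: preds {B0,B4}: {B0} ∩ {B0,B2,B4} = {B0}; idom=B0
  B3: preds {B1,B2}: {B0,B1} ∩ {B0,B2} = {B0}; idom=B0

DF walk-up:
  join B2 pred B0: · stop@B0
  join B2 pred B4: B4→B2 stop@B0
  join B3 pred B1: B1 stop@B0
  join B3 pred B2: B2 stop@B0
  B0: DF=∅
  B1: DF={B3}
  B2: DF={B2,B3}
  B3: DF=∅
  B4: DF={B2}

φ for f: defs {B0,B2,B4}
  DF⁺ = {B2,B3}

Answer: ["B2", "B3"]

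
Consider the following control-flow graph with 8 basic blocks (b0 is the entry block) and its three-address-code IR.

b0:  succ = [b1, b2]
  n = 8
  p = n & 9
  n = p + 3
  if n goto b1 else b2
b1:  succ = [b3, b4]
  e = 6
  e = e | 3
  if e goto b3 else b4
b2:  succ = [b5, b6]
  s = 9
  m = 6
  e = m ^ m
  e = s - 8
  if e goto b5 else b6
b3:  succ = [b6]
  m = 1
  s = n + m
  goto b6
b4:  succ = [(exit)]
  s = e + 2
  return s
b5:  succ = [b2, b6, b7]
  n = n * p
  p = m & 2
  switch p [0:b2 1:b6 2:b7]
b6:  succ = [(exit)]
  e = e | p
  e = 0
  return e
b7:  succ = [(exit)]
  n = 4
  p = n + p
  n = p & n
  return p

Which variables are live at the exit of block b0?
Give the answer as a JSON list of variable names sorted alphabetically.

Answer: ["n", "p"]

Derivation:
Per-block:
  b0 def {n,p} use ∅
  b1 def {e} use ∅
  b2 def {e,m,s} use ∅
  b3 def {m,s} use {n}
  b4 def {s} use {e}
  b5 def {n,p} use {m,n,p}
  b6 def {e} use {e,p}
  b7 def {n,p} use {p}

Live sets:
  live b0: ∅→{n,p}
  live b1: {n,p}→{e,n,p}
  live b2: {n,p}→{e,m,n,p}
  live b3: {e,n,p}→{e,p}
  live b4: {e}→∅
  live b5: {e,m,n,p}→{e,n,p}
  live b6: {e,p}→∅
  live b7: {p}→∅

live-out(b0) = ["n", "p"]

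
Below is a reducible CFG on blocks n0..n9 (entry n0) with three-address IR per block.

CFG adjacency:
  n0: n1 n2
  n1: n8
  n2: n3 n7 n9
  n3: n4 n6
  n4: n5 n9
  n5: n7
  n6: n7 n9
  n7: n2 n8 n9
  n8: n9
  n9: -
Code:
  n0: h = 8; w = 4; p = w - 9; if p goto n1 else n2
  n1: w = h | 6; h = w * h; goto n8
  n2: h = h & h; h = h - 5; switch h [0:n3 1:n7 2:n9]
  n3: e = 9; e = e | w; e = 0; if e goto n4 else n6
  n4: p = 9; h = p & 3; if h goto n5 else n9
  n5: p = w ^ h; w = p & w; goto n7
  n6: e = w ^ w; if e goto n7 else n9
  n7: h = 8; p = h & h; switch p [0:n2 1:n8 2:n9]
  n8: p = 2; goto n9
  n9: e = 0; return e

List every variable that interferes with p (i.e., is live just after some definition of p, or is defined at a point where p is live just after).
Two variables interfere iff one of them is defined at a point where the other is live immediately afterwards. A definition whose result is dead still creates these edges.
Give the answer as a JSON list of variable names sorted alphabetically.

def/use:
  n0: {h,p,w} / ∅
  n1: {h,w} / {h}
  n2: {h} / {h}
  n3: {e} / {w}
  n4: {h,p} / ∅
  n5: {p,w} / {h,w}
  n6: {e} / {w}
  n7: {h,p} / ∅
  n8: {p} / ∅
  n9: {e} / ∅

Backward fixpoint:
  n0 li=∅ lo={h,w}
  n1 li={h} lo=∅
  n2 li={h,w} lo={w}
  n3 li={w} lo={w}
  n4 li={w} lo={h,w}
  n5 li={h,w} lo={w}
  n6 li={w} lo={w}
  n7 li={w} lo={h,w}
  n8 li=∅ lo=∅
  n9 li=∅ lo=∅

Conflict graph:
  e — {w}
  h — {p,w}
  p — {h,w}
  w — {e,h,p}

N(p) = ["h", "w"]

Answer: ["h", "w"]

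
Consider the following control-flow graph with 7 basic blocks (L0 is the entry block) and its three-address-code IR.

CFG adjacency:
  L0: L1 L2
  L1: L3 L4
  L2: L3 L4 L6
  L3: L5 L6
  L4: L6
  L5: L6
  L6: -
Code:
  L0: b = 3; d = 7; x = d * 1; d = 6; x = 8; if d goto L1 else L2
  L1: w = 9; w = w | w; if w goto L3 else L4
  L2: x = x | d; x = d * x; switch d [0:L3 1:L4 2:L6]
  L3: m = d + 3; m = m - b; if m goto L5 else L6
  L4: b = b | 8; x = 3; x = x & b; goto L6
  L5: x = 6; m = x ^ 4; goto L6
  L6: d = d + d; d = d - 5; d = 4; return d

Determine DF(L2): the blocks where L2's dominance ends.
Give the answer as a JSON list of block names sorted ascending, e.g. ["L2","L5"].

idom tree: L1←L0 L2←L0 L3←L0 L4←L0 L5←L3 L6←L0
Join-block Dom:
  L3: preds {L1,L2}: {L0,L1} ∩ {L0,L2} = {L0}; idom=L0
  L4: preds {L1,L2}: {L0,L1} ∩ {L0,L2} = {L0}; idom=L0
  L6: preds {L2,L3,L4,L5}: {L0,L2} ∩ {L0,L3} ∩ {L0,L4} ∩ {L0,L3,L5} = {L0}; idom=L0

Frontier:
  L3←L1: walk L1 to L0
  L3←L2: walk L2 to L0
  L4←L1: walk L1 to L0
  L4←L2: walk L2 to L0
  L6←L2: walk L2 to L0
  L6←L3: walk L3 to L0
  L6←L4: walk L4 to L0
  L6←L5: walk L5→L3 to L0
  DF(L0)=∅
  DF(L1)={L3,L4}
  DF(L2)={L3,L4,L6}
  DF(L3)={L6}
  DF(L4)={L6}
  DF(L5)={L6}
  DF(L6)=∅

DF(L2) = ["L3", "L4", "L6"]

Answer: ["L3", "L4", "L6"]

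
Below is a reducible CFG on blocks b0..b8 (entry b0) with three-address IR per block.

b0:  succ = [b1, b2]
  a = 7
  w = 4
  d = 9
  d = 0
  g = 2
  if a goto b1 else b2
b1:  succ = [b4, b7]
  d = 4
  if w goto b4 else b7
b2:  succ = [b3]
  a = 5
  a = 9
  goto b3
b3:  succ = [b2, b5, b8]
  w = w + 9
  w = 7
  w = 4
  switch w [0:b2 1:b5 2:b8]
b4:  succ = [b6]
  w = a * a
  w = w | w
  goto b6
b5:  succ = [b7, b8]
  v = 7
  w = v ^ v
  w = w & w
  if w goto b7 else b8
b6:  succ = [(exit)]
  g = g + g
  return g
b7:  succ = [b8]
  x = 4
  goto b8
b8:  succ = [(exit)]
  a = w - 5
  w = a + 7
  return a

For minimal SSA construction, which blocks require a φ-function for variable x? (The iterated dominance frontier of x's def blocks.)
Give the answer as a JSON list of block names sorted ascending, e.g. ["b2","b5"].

idom tree: b1←b0 b2←b0 b3←b2 b4←b1 b5←b3 b6←b4 b7←b0 b8←b0
Join-block Dom:
  b2: preds {b0,b3}: {b0} ∩ {b0,b2,b3} = {b0}; idom=b0
  b7: preds {b1,b5}: {b0,b1} ∩ {b0,b2,b3,b5} = {b0}; idom=b0
  b8: preds {b3,b5,b7}: {b0,b2,b3} ∩ {b0,b2,b3,b5} ∩ {b0,b7} = {b0}; idom=b0

DF walk-up:
  b2←b0: walk · to b0
  b2←b3: walk b3→b2 to b0
  b7←b1: walk b1 to b0
  b7←b5: walk b5→b3→b2 to b0
  b8←b3: walk b3→b2 to b0
  b8←b5: walk b5→b3→b2 to b0
  b8←b7: walk b7 to b0
  DF(b0)=∅
  DF(b1)={b7}
  DF(b2)={b2,b7,b8}
  DF(b3)={b2,b7,b8}
  DF(b4)=∅
  DF(b5)={b7,b8}
  DF(b6)=∅
  DF(b7)={b8}
  DF(b8)=∅

φ for x: defs {b7}
  DF⁺ = {b8}

Answer: ["b8"]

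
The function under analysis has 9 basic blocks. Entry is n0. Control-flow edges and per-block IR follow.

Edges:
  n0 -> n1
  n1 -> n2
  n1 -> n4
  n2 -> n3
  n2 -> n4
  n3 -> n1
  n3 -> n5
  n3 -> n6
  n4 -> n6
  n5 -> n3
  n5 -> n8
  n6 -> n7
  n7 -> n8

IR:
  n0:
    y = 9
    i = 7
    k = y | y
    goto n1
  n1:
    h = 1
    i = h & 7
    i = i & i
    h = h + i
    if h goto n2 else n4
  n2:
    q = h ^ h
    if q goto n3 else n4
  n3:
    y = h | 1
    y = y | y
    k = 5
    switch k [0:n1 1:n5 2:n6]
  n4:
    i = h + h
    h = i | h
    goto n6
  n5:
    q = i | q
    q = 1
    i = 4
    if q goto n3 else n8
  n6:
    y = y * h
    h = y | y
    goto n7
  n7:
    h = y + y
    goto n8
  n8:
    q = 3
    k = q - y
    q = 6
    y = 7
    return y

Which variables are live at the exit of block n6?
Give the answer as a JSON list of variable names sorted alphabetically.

def/use:
  n0: {i,k,y} / ∅
  n1: {h,i} / ∅
  n2: {q} / {h}
  n3: {k,y} / {h}
  n4: {h,i} / {h}
  n5: {i,q} / {i,q}
  n6: {h,y} / {h,y}
  n7: {h} / {y}
  n8: {k,q,y} / {y}

Liveness:
  live n0: ∅→{y}
  live n1: {y}→{h,i,y}
  live n2: {h,i,y}→{h,i,q,y}
  live n3: {h,i,q}→{h,i,q,y}
  live n4: {h,y}→{h,y}
  live n5: {h,i,q,y}→{h,i,q,y}
  live n6: {h,y}→{y}
  live n7: {y}→{y}
  live n8: {y}→∅

live-out(n6) = ["y"]

Answer: ["y"]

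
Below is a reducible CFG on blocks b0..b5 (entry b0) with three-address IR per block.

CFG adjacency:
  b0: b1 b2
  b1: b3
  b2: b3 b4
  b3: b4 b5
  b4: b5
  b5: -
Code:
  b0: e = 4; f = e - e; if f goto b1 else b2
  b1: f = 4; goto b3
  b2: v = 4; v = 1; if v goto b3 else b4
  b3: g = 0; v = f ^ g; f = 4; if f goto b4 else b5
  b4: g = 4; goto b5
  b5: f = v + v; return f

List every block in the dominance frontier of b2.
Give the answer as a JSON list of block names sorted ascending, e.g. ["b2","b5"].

Answer: ["b3", "b4"]

Working:
idom tree: b1←b0 b2←b0 b3←b0 b4←b0 b5←b0
Dom at joins:
  b3: preds {b1,b2}: {b0,b1} ∩ {b0,b2} = {b0}; idom=b0
  b4: preds {b2,b3}: {b0,b2} ∩ {b0,b3} = {b0}; idom=b0
  b5: preds {b3,b4}: {b0,b3} ∩ {b0,b4} = {b0}; idom=b0

DF derivation:
  b3←b1: walk b1 to b0
  b3←b2: walk b2 to b0
  b4←b2: walk b2 to b0
  b4←b3: walk b3 to b0
  b5←b3: walk b3 to b0
  b5←b4: walk b4 to b0
  b0: DF=∅
  b1: DF={b3}
  b2: DF={b3,b4}
  b3: DF={b4,b5}
  b4: DF={b5}
  b5: DF=∅

DF(b2) = ["b3", "b4"]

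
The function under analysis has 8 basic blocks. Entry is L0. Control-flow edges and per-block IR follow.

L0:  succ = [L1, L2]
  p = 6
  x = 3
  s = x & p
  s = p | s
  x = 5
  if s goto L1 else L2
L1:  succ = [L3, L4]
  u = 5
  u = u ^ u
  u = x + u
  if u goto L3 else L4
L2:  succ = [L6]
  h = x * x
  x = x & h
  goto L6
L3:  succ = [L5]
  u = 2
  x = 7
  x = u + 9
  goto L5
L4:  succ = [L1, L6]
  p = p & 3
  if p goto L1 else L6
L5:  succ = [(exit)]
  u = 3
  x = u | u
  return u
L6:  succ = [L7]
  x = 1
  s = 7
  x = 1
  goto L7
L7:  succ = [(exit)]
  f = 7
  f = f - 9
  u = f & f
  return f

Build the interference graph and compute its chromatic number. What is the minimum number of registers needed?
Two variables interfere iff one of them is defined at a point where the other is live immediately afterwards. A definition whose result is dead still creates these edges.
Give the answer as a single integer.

Block summaries:
  L0 def {p,s,x} use ∅
  L1 def {u} use {x}
  L2 def {h,x} use {x}
  L3 def {u,x} use ∅
  L4 def {p} use {p}
  L5 def {u,x} use ∅
  L6 def {s,x} use ∅
  L7 def {f,u} use ∅

Live sets:
  L0 li=∅ lo={p,x}
  L1 li={p,x} lo={p,x}
  L2 li={x} lo=∅
  L3 li=∅ lo=∅
  L4 li={p,x} lo={p,x}
  L5 li=∅ lo=∅
  L6 li=∅ lo=∅
  L7 li=∅ lo=∅

Interfere edges:
  f: {u}
  h: {x}
  p: {s,u,x}
  s: {p,x}
  u: {f,p,x}
  x: {h,p,s,u}

Chromatic number:
  lower bound: {p,s,x} mutually conflict ⇒ χ ≥ 3
  3-colouring: c0={f,x}  c1={h,p}  c2={s,u}
  χ = 3

Answer: 3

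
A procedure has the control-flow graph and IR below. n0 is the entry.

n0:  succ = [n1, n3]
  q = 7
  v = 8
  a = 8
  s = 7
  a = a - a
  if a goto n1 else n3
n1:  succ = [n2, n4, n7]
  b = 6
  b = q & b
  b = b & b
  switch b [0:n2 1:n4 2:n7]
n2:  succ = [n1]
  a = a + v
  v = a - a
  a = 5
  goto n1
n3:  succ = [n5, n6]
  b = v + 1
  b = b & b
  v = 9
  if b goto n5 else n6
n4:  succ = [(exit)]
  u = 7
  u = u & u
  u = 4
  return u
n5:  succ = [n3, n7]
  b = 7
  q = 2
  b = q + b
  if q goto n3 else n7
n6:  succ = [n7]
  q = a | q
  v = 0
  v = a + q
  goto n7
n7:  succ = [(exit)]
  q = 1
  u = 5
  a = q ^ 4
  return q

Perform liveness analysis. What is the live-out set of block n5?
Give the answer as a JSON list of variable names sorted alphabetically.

Answer: ["a", "q", "v"]

Analysis:
def/use:
  n0: def={a,q,s,v} ue=∅
  n1: def={b} ue={q}
  n2: def={a,v} ue={a,v}
  n3: def={b,v} ue={v}
  n4: def={u} ue=∅
  n5: def={b,q} ue=∅
  n6: def={q,v} ue={a,q}
  n7: def={a,q,u} ue=∅

Liveness:
  live n0: ∅→{a,q,v}
  live n1: {a,q,v}→{a,q,v}
  live n2: {a,q,v}→{a,q,v}
  live n3: {a,q,v}→{a,q,v}
  live n4: ∅→∅
  live n5: {a,v}→{a,q,v}
  live n6: {a,q}→∅
  live n7: ∅→∅

live-out(n5) = ["a", "q", "v"]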